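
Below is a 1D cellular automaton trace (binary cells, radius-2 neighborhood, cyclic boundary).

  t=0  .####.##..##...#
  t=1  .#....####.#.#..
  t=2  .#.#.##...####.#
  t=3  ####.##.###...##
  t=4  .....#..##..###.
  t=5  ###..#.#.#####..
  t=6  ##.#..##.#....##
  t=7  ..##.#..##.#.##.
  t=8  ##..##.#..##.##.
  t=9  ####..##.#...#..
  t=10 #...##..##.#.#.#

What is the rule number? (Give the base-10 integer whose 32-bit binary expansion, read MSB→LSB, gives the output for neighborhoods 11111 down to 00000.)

117134489

  #####|.  b31=0 t=3,i=0
  ####.|.  b30=0 t=0,i=3
  ###.#|.  b29=0 t=0,i=4
  ###..|.  b28=0 t=3,i=10
  ##.##|.  b27=0 t=0,i=5
  ##.#.|#  b26=1 t=1,i=10
  ##..#|#  b25=1 t=0,i=8
  ##...|.  b24=0 t=0,i=12
  #.###|#  b23=1 t=0,i=1
  #.##.|#  b22=1 t=0,i=6
  #.#.#|#  b21=1 t=1,i=11
  #.#..|#  b20=1 t=1,i=13
  #..##|#  b19=1 t=0,i=9
  #..#.|.  b18=0 t=5,i=4
  #...#|#  b17=1 t=0,i=13
  #....|#  b16=1 t=1,i=3
  .####|.  b15=0 t=0,i=2
  .###.|#  b14=1 t=3,i=9
  .##.#|.  b13=0 t=3,i=6
  .##..|#  b12=1 t=0,i=7
  .#.##|.  b11=0 t=0,i=0
  .#.#.|#  b10=1 t=1,i=12
  .#..#|.  b9=0 t=4,i=6
  .#...|.  b8=0 t=1,i=2
  ..###|#  b7=1 t=1,i=6
  ..##.|.  b6=0 t=0,i=10
  ..#.#|.  b5=0 t=0,i=15
  ..#..|#  b4=1 t=1,i=1
  ...##|#  b3=1 t=1,i=5
  ...#.|.  b2=0 t=0,i=14
  ....#|.  b1=0 t=1,i=4
  .....|#  b0=1 t=4,i=1
  bits 00000110111110110101010010011001 = 117134489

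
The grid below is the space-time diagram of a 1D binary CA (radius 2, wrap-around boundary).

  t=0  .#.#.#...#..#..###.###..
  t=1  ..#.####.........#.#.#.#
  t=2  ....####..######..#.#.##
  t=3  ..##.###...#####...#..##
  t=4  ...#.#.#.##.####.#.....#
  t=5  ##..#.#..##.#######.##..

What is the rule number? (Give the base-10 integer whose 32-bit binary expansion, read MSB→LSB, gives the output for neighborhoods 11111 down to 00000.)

4107449611

  [31] ##### => #  t=2,i=12
  [30] ####. => #  t=1,i=6
  [29] ###.# => #  t=0,i=17
  [28] ###.. => #  t=0,i=21
  [27] ##.## => .  t=0,i=18
  [26] ##.#. => #  t=4,i=16
  [25] ##..# => .  t=2,i=8
  [24] ##... => .  t=0,i=22
  [23] #.### => #  t=0,i=19
  [22] #.##. => #  t=2,i=22
  [21] #.#.# => .  t=0,i=3
  [20] #.#.. => #  t=0,i=5
  [19] #..## => .  t=0,i=14
  [18] #..#. => .  t=0,i=11
  [17] #...# => #  t=0,i=7
  [16] #.... => .  t=1,i=9
  [15] .#### => #  t=1,i=5
  [14] .###. => .  t=0,i=16
  [13] .##.# => #  t=3,i=3
  [12] .##.. => #  t=2,i=23
  [11] .#.## => .  t=1,i=3
  [10] .#.#. => #  t=0,i=2
  [9] .#..# => .  t=0,i=10
  [8] .#... => #  t=0,i=6
  [7] ..### => .  t=0,i=15
  [6] ..##. => .  t=3,i=2
  [5] ..#.# => .  t=0,i=1
  [4] ..#.. => .  t=0,i=9
  [3] ...## => #  t=2,i=3
  [2] ...#. => .  t=0,i=0
  [1] ....# => #  t=1,i=15
  [0] ..... => #  t=1,i=10
  bits 11110100110100101011010100001011 = 4107449611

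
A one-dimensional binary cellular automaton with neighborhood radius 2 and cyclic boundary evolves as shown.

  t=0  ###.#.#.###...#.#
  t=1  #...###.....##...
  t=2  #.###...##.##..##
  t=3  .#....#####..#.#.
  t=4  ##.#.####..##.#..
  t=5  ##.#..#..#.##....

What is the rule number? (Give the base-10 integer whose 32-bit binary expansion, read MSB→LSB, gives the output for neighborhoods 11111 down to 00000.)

2317853917

  ##### -> #   bit 31 = 1  t=3,i=8
  ####. -> .   bit 30 = 0  t=0,i=1
  ###.# -> .   bit 29 = 0  t=0,i=2
  ###.. -> .   bit 28 = 0  t=0,i=10
  ##.## -> #   bit 27 = 1  t=2,i=1
  ##.#. -> .   bit 26 = 0  t=0,i=3
  ##..# -> #   bit 25 = 1  t=2,i=13
  ##... -> .   bit 24 = 0  t=0,i=11
  #.### -> .   bit 23 = 0  t=0,i=8
  #.##. -> .   bit 22 = 0  t=2,i=11
  #.#.# -> #   bit 21 = 1  t=0,i=4
  #.#.. -> .   bit 20 = 0  t=3,i=15
  #..## -> .   bit 19 = 0  t=2,i=14
  #..#. -> #   bit 18 = 1  t=3,i=0
  #...# -> #   bit 17 = 1  t=0,i=12
  #.... -> #   bit 16 = 1  t=1,i=8
  .#### -> #   bit 15 = 1  t=0,i=0
  .###. -> .   bit 14 = 0  t=0,i=9
  .##.# -> #   bit 13 = 1  t=2,i=9
  .##.. -> .   bit 12 = 0  t=1,i=13
  .#.## -> .   bit 11 = 0  t=0,i=7
  .#.#. -> #   bit 10 = 1  t=0,i=5
  .#..# -> .   bit 9 = 0  t=3,i=16
  .#... -> .   bit 8 = 0  t=1,i=1
  ..### -> #   bit 7 = 1  t=1,i=4
  ..##. -> #   bit 6 = 1  t=1,i=12
  ..#.# -> .   bit 5 = 0  t=0,i=14
  ..#.. -> #   bit 4 = 1  t=1,i=0
  ...## -> #   bit 3 = 1  t=1,i=3
  ...#. -> #   bit 2 = 1  t=0,i=13
  ....# -> .   bit 1 = 0  t=1,i=10
  ..... -> #   bit 0 = 1  t=1,i=9
  bits 10001010001001111010010011011101 = 2317853917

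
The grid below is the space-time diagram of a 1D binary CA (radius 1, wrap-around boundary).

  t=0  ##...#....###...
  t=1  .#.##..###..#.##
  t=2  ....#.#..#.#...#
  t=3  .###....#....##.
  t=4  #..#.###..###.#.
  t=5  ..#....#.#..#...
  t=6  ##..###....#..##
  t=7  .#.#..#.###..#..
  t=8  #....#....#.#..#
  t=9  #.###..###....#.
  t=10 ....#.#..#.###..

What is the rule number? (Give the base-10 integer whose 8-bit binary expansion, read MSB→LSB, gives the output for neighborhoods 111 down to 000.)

  ###|.  b7=0 t=0,i=11
  ##.|#  b6=1 t=0,i=1
  #.#|.  b5=0 t=1,i=0
  #..|.  b4=0 t=0,i=2
  .##|.  b3=0 t=0,i=0
  .#.|.  b2=0 t=0,i=5
  ..#|#  b1=1 t=0,i=4
  ...|#  b0=1 t=0,i=3
  bits 01000011 = 67

67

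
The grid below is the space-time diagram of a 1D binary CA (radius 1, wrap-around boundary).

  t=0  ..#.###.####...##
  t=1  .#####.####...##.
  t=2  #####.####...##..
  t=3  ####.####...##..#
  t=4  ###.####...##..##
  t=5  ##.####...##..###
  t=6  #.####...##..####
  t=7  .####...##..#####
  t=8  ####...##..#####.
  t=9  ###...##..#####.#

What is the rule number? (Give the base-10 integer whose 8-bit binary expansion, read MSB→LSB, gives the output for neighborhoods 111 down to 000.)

174

  nb ###: next=#  (t=0,i=5, bit7=1)
  nb ##.: next=.  (t=0,i=6, bit6=0)
  nb #.#: next=#  (t=0,i=3, bit5=1)
  nb #..: next=.  (t=0,i=0, bit4=0)
  nb .##: next=#  (t=0,i=4, bit3=1)
  nb .#.: next=#  (t=0,i=2, bit2=1)
  nb ..#: next=#  (t=0,i=1, bit1=1)
  nb ...: next=.  (t=0,i=13, bit0=0)
  bits 10101110 = 174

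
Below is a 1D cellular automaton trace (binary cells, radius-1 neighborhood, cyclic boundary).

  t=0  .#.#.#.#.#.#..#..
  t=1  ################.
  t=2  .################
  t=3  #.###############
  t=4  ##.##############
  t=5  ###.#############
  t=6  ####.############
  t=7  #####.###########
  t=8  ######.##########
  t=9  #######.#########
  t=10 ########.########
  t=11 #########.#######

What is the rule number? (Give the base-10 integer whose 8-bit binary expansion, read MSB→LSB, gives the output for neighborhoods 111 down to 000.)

246

  ###|#  b7=1 t=1,i=1
  ##.|#  b6=1 t=1,i=15
  #.#|#  b5=1 t=0,i=2
  #..|#  b4=1 t=0,i=12
  .##|.  b3=0 t=1,i=0
  .#.|#  b2=1 t=0,i=1
  ..#|#  b1=1 t=0,i=0
  ...|.  b0=0 t=0,i=16
  bits 11110110 = 246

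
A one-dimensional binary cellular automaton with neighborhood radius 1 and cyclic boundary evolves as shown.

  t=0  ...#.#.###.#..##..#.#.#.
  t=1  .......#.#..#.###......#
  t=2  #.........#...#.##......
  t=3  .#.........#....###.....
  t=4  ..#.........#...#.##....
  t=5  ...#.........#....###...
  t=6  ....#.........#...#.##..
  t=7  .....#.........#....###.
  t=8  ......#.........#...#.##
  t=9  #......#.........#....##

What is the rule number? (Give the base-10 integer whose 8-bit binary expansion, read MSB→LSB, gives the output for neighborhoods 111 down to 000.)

88

  ###|.  b7=0 t=0,i=8
  ##.|#  b6=1 t=0,i=9
  #.#|.  b5=0 t=0,i=4
  #..|#  b4=1 t=0,i=12
  .##|#  b3=1 t=0,i=7
  .#.|.  b2=0 t=0,i=3
  ..#|.  b1=0 t=0,i=2
  ...|.  b0=0 t=0,i=0
  bits 01011000 = 88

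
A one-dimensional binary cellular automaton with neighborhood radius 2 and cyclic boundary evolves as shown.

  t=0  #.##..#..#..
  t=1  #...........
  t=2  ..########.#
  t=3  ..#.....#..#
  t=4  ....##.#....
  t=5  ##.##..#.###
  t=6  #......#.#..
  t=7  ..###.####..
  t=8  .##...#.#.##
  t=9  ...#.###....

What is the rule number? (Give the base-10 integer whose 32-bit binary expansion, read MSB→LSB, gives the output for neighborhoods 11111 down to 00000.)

  [31] ##### => .  t=2,i=4
  [30] ####. => #  t=2,i=8
  [29] ###.# => .  t=2,i=9
  [28] ###.. => .  t=7,i=9
  [27] ##.## => .  t=5,i=2
  [26] ##.#. => .  t=2,i=10
  [25] ##..# => .  t=0,i=4
  [24] ##... => #  t=7,i=10
  [23] #.### => #  t=5,i=9
  [22] #.##. => .  t=0,i=2
  [21] #.#.# => .  t=8,i=8
  [20] #.#.. => #  t=2,i=11
  [19] #..## => .  t=2,i=1
  [18] #..#. => .  t=0,i=5
  [17] #...# => .  t=8,i=4
  [16] #.... => #  t=1,i=2
  [15] .#### => .  t=2,i=3
  [14] .###. => .  t=7,i=3
  [13] .##.# => .  t=4,i=5
  [12] .##.. => .  t=0,i=3
  [11] .#.## => .  t=0,i=1
  [10] .#.#. => #  t=6,i=8
  [9] .#..# => .  t=0,i=7
  [8] .#... => .  t=1,i=1
  [7] ..### => #  t=2,i=2
  [6] ..##. => #  t=4,i=4
  [5] ..#.# => #  t=0,i=0
  [4] ..#.. => .  t=0,i=6
  [3] ...## => #  t=4,i=3
  [2] ...#. => #  t=1,i=11
  [1] ....# => .  t=1,i=10
  [0] ..... => #  t=1,i=3
  bits 01000001100100010000010011101101 = 1100023021

1100023021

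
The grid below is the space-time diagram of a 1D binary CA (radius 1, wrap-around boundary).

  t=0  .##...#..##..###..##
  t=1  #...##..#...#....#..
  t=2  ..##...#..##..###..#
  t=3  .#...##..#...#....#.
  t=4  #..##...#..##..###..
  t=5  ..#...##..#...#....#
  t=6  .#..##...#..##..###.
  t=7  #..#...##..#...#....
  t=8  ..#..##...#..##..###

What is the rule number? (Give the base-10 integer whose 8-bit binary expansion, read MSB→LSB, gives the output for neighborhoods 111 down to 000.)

35

  nb ###: next=.  (t=0,i=14, bit7=0)
  nb ##.: next=.  (t=0,i=2, bit6=0)
  nb #.#: next=#  (t=0,i=0, bit5=1)
  nb #..: next=.  (t=0,i=3, bit4=0)
  nb .##: next=.  (t=0,i=1, bit3=0)
  nb .#.: next=.  (t=0,i=6, bit2=0)
  nb ..#: next=#  (t=0,i=5, bit1=1)
  nb ...: next=#  (t=0,i=4, bit0=1)
  bits 00100011 = 35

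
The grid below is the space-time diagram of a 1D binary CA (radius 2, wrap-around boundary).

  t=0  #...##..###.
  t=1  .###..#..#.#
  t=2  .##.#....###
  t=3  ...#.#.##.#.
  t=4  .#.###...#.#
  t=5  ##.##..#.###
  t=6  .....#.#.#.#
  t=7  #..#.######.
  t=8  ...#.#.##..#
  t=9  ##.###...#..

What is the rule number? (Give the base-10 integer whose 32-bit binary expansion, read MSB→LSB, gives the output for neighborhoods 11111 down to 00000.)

  [31] ##### => #  t=5,i=11
  [30] ####. => .  t=5,i=0
  [29] ###.# => .  t=0,i=10
  [28] ###.. => .  t=1,i=3
  [27] ##.## => .  t=2,i=0
  [26] ##.#. => #  t=0,i=11
  [25] ##..# => #  t=0,i=6
  [24] ##... => .  t=4,i=6
  [23] #.### => #  t=1,i=1
  [22] #.##. => .  t=2,i=1
  [21] #.#.# => #  t=1,i=11
  [20] #.#.. => .  t=0,i=0
  [19] #..## => .  t=0,i=7
  [18] #..#. => .  t=1,i=5
  [17] #...# => #  t=0,i=2
  [16] #.... => .  t=2,i=6
  [15] .#### => .  t=5,i=10
  [14] .###. => #  t=0,i=9
  [13] .##.# => .  t=2,i=2
  [12] .##.. => .  t=0,i=5
  [11] .#.## => .  t=1,i=0
  [10] .#.#. => #  t=1,i=10
  [9] .#..# => .  t=1,i=7
  [8] .#... => #  t=0,i=1
  [7] ..### => .  t=0,i=8
  [6] ..##. => .  t=0,i=4
  [5] ..#.# => #  t=1,i=9
  [4] ..#.. => .  t=1,i=6
  [3] ...## => #  t=0,i=3
  [2] ...#. => .  t=3,i=2
  [1] ....# => #  t=2,i=7
  [0] ..... => .  t=6,i=2
  bits 10000110101000100100010100101010 = 2258781482

2258781482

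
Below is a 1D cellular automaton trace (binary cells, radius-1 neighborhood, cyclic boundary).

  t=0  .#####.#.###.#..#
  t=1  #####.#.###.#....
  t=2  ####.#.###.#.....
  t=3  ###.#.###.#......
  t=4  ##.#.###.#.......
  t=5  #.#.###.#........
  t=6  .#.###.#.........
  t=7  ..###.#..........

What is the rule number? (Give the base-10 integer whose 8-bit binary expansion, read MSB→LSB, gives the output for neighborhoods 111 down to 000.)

168

  ###|#  b7=1 t=0,i=2
  ##.|.  b6=0 t=0,i=5
  #.#|#  b5=1 t=0,i=0
  #..|.  b4=0 t=0,i=14
  .##|#  b3=1 t=0,i=1
  .#.|.  b2=0 t=0,i=7
  ..#|.  b1=0 t=0,i=15
  ...|.  b0=0 t=1,i=14
  bits 10101000 = 168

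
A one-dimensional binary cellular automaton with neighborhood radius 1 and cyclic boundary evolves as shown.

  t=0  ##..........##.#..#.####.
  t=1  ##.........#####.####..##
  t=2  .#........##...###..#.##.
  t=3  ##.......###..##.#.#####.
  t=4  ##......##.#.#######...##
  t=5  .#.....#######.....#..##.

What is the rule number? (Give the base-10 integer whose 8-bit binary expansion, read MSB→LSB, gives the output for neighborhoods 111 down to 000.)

  nb ###: next=.  (t=0,i=21, bit7=0)
  nb ##.: next=#  (t=0,i=1, bit6=1)
  nb #.#: next=#  (t=0,i=14, bit5=1)
  nb #..: next=.  (t=0,i=2, bit4=0)
  nb .##: next=#  (t=0,i=0, bit3=1)
  nb .#.: next=#  (t=0,i=15, bit2=1)
  nb ..#: next=#  (t=0,i=11, bit1=1)
  nb ...: next=.  (t=0,i=3, bit0=0)
  bits 01101110 = 110

110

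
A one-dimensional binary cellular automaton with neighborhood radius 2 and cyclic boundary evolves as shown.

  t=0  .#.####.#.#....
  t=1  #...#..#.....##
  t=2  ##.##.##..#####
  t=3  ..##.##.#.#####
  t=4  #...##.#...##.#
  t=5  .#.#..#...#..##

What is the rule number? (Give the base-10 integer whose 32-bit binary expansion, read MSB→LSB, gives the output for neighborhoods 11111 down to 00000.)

  ##### -> #   bit 31 = 1  t=2,i=12
  ####. -> .   bit 30 = 0  t=0,i=5
  ###.# -> .   bit 29 = 0  t=0,i=6
  ###.. -> #   bit 28 = 1  t=1,i=0
  ##.## -> #   bit 27 = 1  t=2,i=2
  ##.#. -> #   bit 26 = 1  t=0,i=7
  ##..# -> #   bit 25 = 1  t=2,i=8
  ##... -> #   bit 24 = 1  t=1,i=1
  #.### -> .   bit 23 = 0  t=0,i=3
  #.##. -> #   bit 22 = 1  t=2,i=3
  #.#.# -> .   bit 21 = 0  t=0,i=8
  #.#.. -> .   bit 20 = 0  t=0,i=10
  #..## -> .   bit 19 = 0  t=2,i=9
  #..#. -> #   bit 18 = 1  t=1,i=6
  #...# -> .   bit 17 = 0  t=1,i=2
  #.... -> .   bit 16 = 0  t=0,i=12
  .#### -> #   bit 15 = 1  t=0,i=4
  .###. -> #   bit 14 = 1  t=1,i=14
  .##.# -> .   bit 13 = 0  t=2,i=4
  .##.. -> .   bit 12 = 0  t=2,i=7
  .#.## -> .   bit 11 = 0  t=0,i=2
  .#.#. -> .   bit 10 = 0  t=0,i=9
  .#..# -> .   bit 9 = 0  t=1,i=5
  .#... -> .   bit 8 = 0  t=0,i=11
  ..### -> #   bit 7 = 1  t=1,i=13
  ..##. -> .   bit 6 = 0  t=3,i=2
  ..#.# -> .   bit 5 = 0  t=0,i=1
  ..#.. -> #   bit 4 = 1  t=1,i=4
  ...## -> #   bit 3 = 1  t=1,i=12
  ...#. -> #   bit 2 = 1  t=0,i=0
  ....# -> #   bit 1 = 1  t=0,i=14
  ..... -> #   bit 0 = 1  t=0,i=13
  bits 10011111010001001100000010011111 = 2672083103

2672083103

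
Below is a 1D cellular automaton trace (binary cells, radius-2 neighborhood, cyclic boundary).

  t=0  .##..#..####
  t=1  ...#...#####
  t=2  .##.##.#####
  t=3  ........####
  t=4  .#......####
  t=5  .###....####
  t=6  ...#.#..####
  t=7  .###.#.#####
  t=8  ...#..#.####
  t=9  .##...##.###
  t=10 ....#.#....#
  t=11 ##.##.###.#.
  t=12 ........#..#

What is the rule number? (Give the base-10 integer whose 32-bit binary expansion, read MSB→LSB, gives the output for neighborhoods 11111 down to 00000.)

  [31] ##### => #  t=1,i=9
  [30] ####. => #  t=0,i=10
  [29] ###.# => #  t=0,i=11
  [28] ###.. => #  t=1,i=11
  [27] ##.## => .  t=0,i=0
  [26] ##.#. => .  t=4,i=0
  [25] ##..# => #  t=0,i=3
  [24] ##... => .  t=1,i=0
  [23] #.### => .  t=2,i=7
  [22] #.##. => .  t=0,i=1
  [21] #.#.# => .  t=7,i=5
  [20] #.#.. => #  t=4,i=1
  [19] #..## => #  t=0,i=7
  [18] #..#. => .  t=0,i=4
  [17] #...# => #  t=1,i=1
  [16] #.... => #  t=3,i=1
  [15] .#### => #  t=0,i=9
  [14] .###. => .  t=5,i=2
  [13] .##.# => .  t=2,i=2
  [12] .##.. => .  t=0,i=2
  [11] .#.## => #  t=7,i=6
  [10] .#.#. => .  t=6,i=4
  [9] .#..# => .  t=0,i=6
  [8] .#... => #  t=1,i=4
  [7] ..### => #  t=0,i=8
  [6] ..##. => #  t=9,i=6
  [5] ..#.# => #  t=6,i=3
  [4] ..#.. => .  t=0,i=5
  [3] ...## => .  t=1,i=6
  [2] ...#. => #  t=1,i=2
  [1] ....# => .  t=3,i=6
  [0] ..... => .  t=3,i=2
  bits 11110010000110111000100111100100 = 4061891044

4061891044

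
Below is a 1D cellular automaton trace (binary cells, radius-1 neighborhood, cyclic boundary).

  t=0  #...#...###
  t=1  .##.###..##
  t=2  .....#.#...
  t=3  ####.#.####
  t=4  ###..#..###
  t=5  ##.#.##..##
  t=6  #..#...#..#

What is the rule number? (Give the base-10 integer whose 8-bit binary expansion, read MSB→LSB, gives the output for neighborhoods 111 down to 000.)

  ### -> #   bit 7 = 1  t=0,i=9
  ##. -> .   bit 6 = 0  t=0,i=0
  #.# -> .   bit 5 = 0  t=1,i=0
  #.. -> #   bit 4 = 1  t=0,i=1
  .## -> .   bit 3 = 0  t=0,i=8
  .#. -> #   bit 2 = 1  t=0,i=4
  ..# -> .   bit 1 = 0  t=0,i=3
  ... -> #   bit 0 = 1  t=0,i=2
  bits 10010101 = 149

149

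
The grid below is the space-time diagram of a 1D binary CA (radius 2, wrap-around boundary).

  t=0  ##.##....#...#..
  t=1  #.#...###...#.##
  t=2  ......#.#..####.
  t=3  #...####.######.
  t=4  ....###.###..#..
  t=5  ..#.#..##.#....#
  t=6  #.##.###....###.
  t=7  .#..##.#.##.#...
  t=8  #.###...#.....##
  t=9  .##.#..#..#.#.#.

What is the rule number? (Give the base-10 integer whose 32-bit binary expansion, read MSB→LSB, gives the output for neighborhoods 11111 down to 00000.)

1485410022

  ##### -> .   bit 31 = 0  t=3,i=11
  ####. -> #   bit 30 = 1  t=2,i=13
  ###.# -> .   bit 29 = 0  t=1,i=0
  ###.. -> #   bit 28 = 1  t=1,i=8
  ##.## -> #   bit 27 = 1  t=0,i=2
  ##.#. -> .   bit 26 = 0  t=1,i=1
  ##..# -> .   bit 25 = 0  t=4,i=11
  ##... -> .   bit 24 = 0  t=0,i=5
  #.### -> #   bit 23 = 1  t=1,i=14
  #.##. -> .   bit 22 = 0  t=0,i=3
  #.#.# -> .   bit 21 = 0  t=6,i=0
  #.#.. -> .   bit 20 = 0  t=1,i=2
  #..## -> #   bit 19 = 1  t=0,i=15
  #..#. -> .   bit 18 = 0  t=4,i=12
  #...# -> .   bit 17 = 0  t=0,i=11
  #.... -> #   bit 16 = 1  t=0,i=6
  .#### -> #   bit 15 = 1  t=2,i=12
  .###. -> .   bit 14 = 0  t=1,i=7
  .##.# -> .   bit 13 = 0  t=0,i=1
  .##.. -> .   bit 12 = 0  t=0,i=4
  .#.## -> #   bit 11 = 1  t=1,i=13
  .#.#. -> #   bit 10 = 1  t=2,i=7
  .#..# -> #   bit 9 = 1  t=0,i=14
  .#... -> .   bit 8 = 0  t=0,i=10
  ..### -> #   bit 7 = 1  t=1,i=6
  ..##. -> #   bit 6 = 1  t=0,i=0
  ..#.# -> #   bit 5 = 1  t=1,i=12
  ..#.. -> .   bit 4 = 0  t=0,i=9
  ...## -> .   bit 3 = 0  t=1,i=5
  ...#. -> #   bit 2 = 1  t=0,i=8
  ....# -> #   bit 1 = 1  t=0,i=7
  ..... -> .   bit 0 = 0  t=2,i=1
  bits 01011000100010011000111011100110 = 1485410022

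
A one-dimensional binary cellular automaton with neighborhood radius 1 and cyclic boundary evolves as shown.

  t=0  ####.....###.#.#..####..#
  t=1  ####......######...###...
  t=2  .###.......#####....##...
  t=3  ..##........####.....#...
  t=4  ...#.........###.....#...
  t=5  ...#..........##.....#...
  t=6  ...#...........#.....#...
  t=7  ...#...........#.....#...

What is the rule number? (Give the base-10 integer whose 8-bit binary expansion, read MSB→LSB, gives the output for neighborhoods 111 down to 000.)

  ###|#  b7=1 t=0,i=0
  ##.|#  b6=1 t=0,i=3
  #.#|#  b5=1 t=0,i=12
  #..|.  b4=0 t=0,i=4
  .##|.  b3=0 t=0,i=9
  .#.|#  b2=1 t=0,i=13
  ..#|.  b1=0 t=0,i=8
  ...|.  b0=0 t=0,i=5
  bits 11100100 = 228

228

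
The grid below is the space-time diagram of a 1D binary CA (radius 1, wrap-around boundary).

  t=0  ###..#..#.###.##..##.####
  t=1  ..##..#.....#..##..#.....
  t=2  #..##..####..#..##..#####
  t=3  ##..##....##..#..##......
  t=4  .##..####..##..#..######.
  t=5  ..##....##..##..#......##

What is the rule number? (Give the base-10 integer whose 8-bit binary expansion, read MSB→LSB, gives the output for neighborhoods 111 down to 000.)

81

  ### -> .   bit 7 = 0  t=0,i=0
  ##. -> #   bit 6 = 1  t=0,i=2
  #.# -> .   bit 5 = 0  t=0,i=9
  #.. -> #   bit 4 = 1  t=0,i=3
  .## -> .   bit 3 = 0  t=0,i=10
  .#. -> .   bit 2 = 0  t=0,i=5
  ..# -> .   bit 1 = 0  t=0,i=4
  ... -> #   bit 0 = 1  t=1,i=0
  bits 01010001 = 81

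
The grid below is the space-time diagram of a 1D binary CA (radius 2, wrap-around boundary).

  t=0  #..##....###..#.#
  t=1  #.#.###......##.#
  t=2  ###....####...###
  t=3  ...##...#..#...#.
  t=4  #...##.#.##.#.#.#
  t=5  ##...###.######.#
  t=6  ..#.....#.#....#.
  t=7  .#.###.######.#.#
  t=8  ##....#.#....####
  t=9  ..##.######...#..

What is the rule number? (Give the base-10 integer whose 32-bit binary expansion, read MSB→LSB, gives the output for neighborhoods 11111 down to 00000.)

  [31] ##### => .  t=2,i=0
  [30] ####. => .  t=2,i=1
  [29] ###.# => .  t=5,i=7
  [28] ###.. => .  t=0,i=11
  [27] ##.## => #  t=1,i=15
  [26] ##.#. => #  t=1,i=1
  [25] ##..# => .  t=0,i=1
  [24] ##... => #  t=0,i=5
  [23] #.### => .  t=1,i=4
  [22] #.##. => #  t=0,i=16
  [21] #.#.# => #  t=1,i=2
  [20] #.#.. => #  t=6,i=10
  [19] #..## => #  t=0,i=2
  [18] #..#. => #  t=0,i=13
  [17] #...# => .  t=2,i=12
  [16] #.... => #  t=0,i=6
  [15] .#### => #  t=2,i=8
  [14] .###. => .  t=0,i=10
  [13] .##.# => #  t=1,i=0
  [12] .##.. => #  t=0,i=0
  [11] .#.## => .  t=0,i=15
  [10] .#.#. => #  t=4,i=13
  [9] .#..# => #  t=3,i=9
  [8] .#... => #  t=3,i=12
  [7] ..### => .  t=0,i=9
  [6] ..##. => .  t=0,i=3
  [5] ..#.# => #  t=0,i=14
  [4] ..#.. => .  t=3,i=8
  [3] ...## => .  t=0,i=8
  [2] ...#. => #  t=3,i=7
  [1] ....# => .  t=0,i=7
  [0] ..... => #  t=1,i=9
  bits 00001101011111011011011100100101 = 226342693

226342693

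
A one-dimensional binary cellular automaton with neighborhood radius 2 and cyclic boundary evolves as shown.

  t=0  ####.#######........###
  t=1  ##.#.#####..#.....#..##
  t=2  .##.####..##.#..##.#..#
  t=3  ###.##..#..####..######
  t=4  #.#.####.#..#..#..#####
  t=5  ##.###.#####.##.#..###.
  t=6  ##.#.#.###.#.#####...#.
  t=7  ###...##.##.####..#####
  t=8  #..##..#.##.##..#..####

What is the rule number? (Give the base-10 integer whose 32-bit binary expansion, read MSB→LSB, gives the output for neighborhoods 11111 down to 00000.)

2815867686

  [31] ##### => #  t=0,i=0
  [30] ####. => .  t=0,i=2
  [29] ###.# => #  t=0,i=3
  [28] ###.. => .  t=0,i=11
  [27] ##.## => .  t=0,i=4
  [26] ##.#. => #  t=1,i=2
  [25] ##..# => #  t=1,i=10
  [24] ##... => #  t=0,i=12
  [23] #.### => #  t=0,i=5
  [22] #.##. => #  t=2,i=1
  [21] #.#.# => .  t=1,i=3
  [20] #.#.. => #  t=2,i=13
  [19] #..## => .  t=1,i=20
  [18] #..#. => #  t=1,i=11
  [17] #...# => #  t=6,i=19
  [16] #.... => .  t=0,i=13
  [15] .#### => #  t=0,i=6
  [14] .###. => .  t=5,i=4
  [13] .##.# => #  t=2,i=2
  [12] .##.. => #  t=3,i=5
  [11] .#.## => #  t=1,i=4
  [10] .#.#. => .  t=6,i=4
  [9] .#..# => #  t=1,i=19
  [8] .#... => #  t=1,i=13
  [7] ..### => .  t=0,i=20
  [6] ..##. => .  t=2,i=10
  [5] ..#.# => #  t=2,i=22
  [4] ..#.. => .  t=1,i=12
  [3] ...## => .  t=0,i=19
  [2] ...#. => #  t=1,i=17
  [1] ....# => #  t=0,i=18
  [0] ..... => .  t=0,i=14
  bits 10100111110101101011101100100110 = 2815867686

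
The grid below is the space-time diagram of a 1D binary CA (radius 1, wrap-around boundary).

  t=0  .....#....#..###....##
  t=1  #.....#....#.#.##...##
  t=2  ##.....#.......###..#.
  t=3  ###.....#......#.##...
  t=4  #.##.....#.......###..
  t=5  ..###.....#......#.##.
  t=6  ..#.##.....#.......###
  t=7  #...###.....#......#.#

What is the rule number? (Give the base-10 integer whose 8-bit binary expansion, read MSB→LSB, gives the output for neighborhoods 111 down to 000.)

88

  [7] ### => .  t=0,i=14
  [6] ##. => #  t=0,i=15
  [5] #.# => .  t=1,i=12
  [4] #.. => #  t=0,i=0
  [3] .## => #  t=0,i=13
  [2] .#. => .  t=0,i=5
  [1] ..# => .  t=0,i=4
  [0] ... => .  t=0,i=1
  bits 01011000 = 88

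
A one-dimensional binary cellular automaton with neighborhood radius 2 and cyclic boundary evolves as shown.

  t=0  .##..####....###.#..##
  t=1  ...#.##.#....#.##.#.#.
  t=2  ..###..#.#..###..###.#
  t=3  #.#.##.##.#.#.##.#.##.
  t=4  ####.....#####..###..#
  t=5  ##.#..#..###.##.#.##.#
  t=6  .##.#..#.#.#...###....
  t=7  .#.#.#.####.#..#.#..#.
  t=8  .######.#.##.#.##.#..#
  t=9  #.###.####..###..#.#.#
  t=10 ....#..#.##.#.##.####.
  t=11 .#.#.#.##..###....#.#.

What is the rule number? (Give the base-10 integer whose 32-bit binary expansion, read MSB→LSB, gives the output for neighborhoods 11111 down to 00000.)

3055587301

  #####|#  b31=1 t=4,i=1
  ####.|.  b30=0 t=0,i=7
  ###.#|#  b29=1 t=0,i=15
  ###..|#  b28=1 t=0,i=8
  ##.##|.  b27=0 t=0,i=0
  ##.#.|#  b26=1 t=0,i=16
  ##..#|#  b25=1 t=0,i=3
  ##...|.  b24=0 t=0,i=9
  #.###|.  b23=0 t=5,i=21
  #.##.|.  b22=0 t=0,i=1
  #.#.#|#  b21=1 t=1,i=18
  #.#..|.  b20=0 t=0,i=17
  #..##|.  b19=0 t=0,i=4
  #..#.|.  b18=0 t=2,i=6
  #...#|.  b17=0 t=6,i=13
  #....|.  b16=0 t=0,i=10
  .####|#  b15=1 t=0,i=6
  .###.|.  b14=0 t=0,i=14
  .##.#|.  b13=0 t=0,i=21
  .##..|.  b12=0 t=0,i=2
  .#.##|#  b11=1 t=1,i=4
  .#.#.|#  b10=1 t=1,i=19
  .#..#|#  b9=1 t=0,i=18
  .#...|#  b8=1 t=1,i=9
  ..###|#  b7=1 t=0,i=5
  ..##.|#  b6=1 t=0,i=20
  ..#.#|#  b5=1 t=1,i=3
  ..#..|.  b4=0 t=5,i=6
  ...##|.  b3=0 t=0,i=12
  ...#.|#  b2=1 t=1,i=2
  ....#|.  b1=0 t=0,i=11
  .....|#  b0=1 t=4,i=6
  bits 10110110001000001000111111100101 = 3055587301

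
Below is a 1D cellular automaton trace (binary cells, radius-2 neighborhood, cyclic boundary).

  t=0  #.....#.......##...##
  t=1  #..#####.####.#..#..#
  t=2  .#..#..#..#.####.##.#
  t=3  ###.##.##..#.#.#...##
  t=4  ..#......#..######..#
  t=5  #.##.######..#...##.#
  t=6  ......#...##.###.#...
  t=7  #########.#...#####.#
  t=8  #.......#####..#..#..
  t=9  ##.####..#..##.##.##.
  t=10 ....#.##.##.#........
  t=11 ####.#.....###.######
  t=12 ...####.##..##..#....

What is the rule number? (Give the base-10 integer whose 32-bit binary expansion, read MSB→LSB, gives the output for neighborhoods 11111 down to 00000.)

  #####|.  b31=0 t=1,i=5
  ####.|.  b30=0 t=1,i=6
  ###.#|#  b29=1 t=1,i=7
  ###..|#  b28=1 t=0,i=0
  ##.##|.  b27=0 t=1,i=8
  ##.#.|#  b26=1 t=1,i=13
  ##..#|#  b25=1 t=1,i=1
  ##...|.  b24=0 t=0,i=1
  #.###|.  b23=0 t=1,i=9
  #.##.|.  b22=0 t=2,i=17
  #.#.#|#  b21=1 t=2,i=20
  #.#..|#  b20=1 t=1,i=14
  #..##|.  b19=0 t=1,i=2
  #..#.|.  b18=0 t=1,i=16
  #...#|#  b17=1 t=0,i=17
  #....|.  b16=0 t=0,i=2
  .####|#  b15=1 t=1,i=4
  .###.|#  b14=1 t=0,i=20
  .##.#|.  b13=0 t=2,i=18
  .##..|.  b12=0 t=0,i=15
  .#.##|#  b11=1 t=2,i=11
  .#.#.|#  b10=1 t=2,i=0
  .#..#|#  b9=1 t=1,i=15
  .#...|#  b8=1 t=0,i=7
  ..###|.  b7=0 t=0,i=19
  ..##.|#  b6=1 t=0,i=14
  ..#.#|.  b5=0 t=2,i=10
  ..#..|#  b4=1 t=0,i=6
  ...##|.  b3=0 t=0,i=13
  ...#.|#  b2=1 t=0,i=5
  ....#|#  b1=1 t=0,i=4
  .....|#  b0=1 t=0,i=3
  bits 00110110001100101100111101010111 = 909299543

909299543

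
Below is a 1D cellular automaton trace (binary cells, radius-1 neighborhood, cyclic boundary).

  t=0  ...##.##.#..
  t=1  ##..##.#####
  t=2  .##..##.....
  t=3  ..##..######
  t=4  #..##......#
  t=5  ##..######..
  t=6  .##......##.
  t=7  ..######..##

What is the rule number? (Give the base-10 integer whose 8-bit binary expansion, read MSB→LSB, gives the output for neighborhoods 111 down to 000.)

117

  nb ###: next=.  (t=1,i=0, bit7=0)
  nb ##.: next=#  (t=0,i=4, bit6=1)
  nb #.#: next=#  (t=0,i=5, bit5=1)
  nb #..: next=#  (t=0,i=10, bit4=1)
  nb .##: next=.  (t=0,i=3, bit3=0)
  nb .#.: next=#  (t=0,i=9, bit2=1)
  nb ..#: next=.  (t=0,i=2, bit1=0)
  nb ...: next=#  (t=0,i=0, bit0=1)
  bits 01110101 = 117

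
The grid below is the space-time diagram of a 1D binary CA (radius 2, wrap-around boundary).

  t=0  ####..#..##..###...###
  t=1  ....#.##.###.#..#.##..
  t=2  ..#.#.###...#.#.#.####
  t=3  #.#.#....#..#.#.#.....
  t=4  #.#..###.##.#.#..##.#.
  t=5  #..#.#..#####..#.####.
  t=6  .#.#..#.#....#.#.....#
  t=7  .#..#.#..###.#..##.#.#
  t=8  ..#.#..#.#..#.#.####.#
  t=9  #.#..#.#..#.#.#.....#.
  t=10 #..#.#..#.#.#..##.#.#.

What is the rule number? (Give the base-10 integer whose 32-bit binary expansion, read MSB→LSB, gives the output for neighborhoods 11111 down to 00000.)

  nb #####: next=.  (t=0,i=0, bit31=0)
  nb ####.: next=.  (t=0,i=2, bit30=0)
  nb ###.#: next=.  (t=1,i=11, bit29=0)
  nb ###..: next=.  (t=0,i=3, bit28=0)
  nb ##.##: next=#  (t=1,i=8, bit27=1)
  nb ##.#.: next=#  (t=1,i=12, bit26=1)
  nb ##..#: next=#  (t=0,i=4, bit25=1)
  nb ##...: next=#  (t=0,i=16, bit24=1)
  nb #.###: next=.  (t=1,i=9, bit23=0)
  nb #.##.: next=#  (t=1,i=6, bit22=1)
  nb #.#.#: next=#  (t=2,i=4, bit21=1)
  nb #.#..: next=.  (t=1,i=13, bit20=0)
  nb #..##: next=.  (t=0,i=8, bit19=0)
  nb #..#.: next=.  (t=0,i=5, bit18=0)
  nb #...#: next=.  (t=0,i=17, bit17=0)
  nb #....: next=#  (t=1,i=21, bit16=1)
  nb .####: next=.  (t=0,i=20, bit15=0)
  nb .###.: next=.  (t=0,i=14, bit14=0)
  nb .##.#: next=#  (t=1,i=7, bit13=1)
  nb .##..: next=#  (t=0,i=10, bit12=1)
  nb .#.##: next=.  (t=1,i=5, bit11=0)
  nb .#.#.: next=.  (t=2,i=3, bit10=0)
  nb .#..#: next=#  (t=0,i=7, bit9=1)
  nb .#...: next=#  (t=3,i=5, bit8=1)
  nb ..###: next=#  (t=0,i=13, bit7=1)
  nb ..##.: next=#  (t=0,i=9, bit6=1)
  nb ..#.#: next=#  (t=1,i=4, bit5=1)
  nb ..#..: next=#  (t=0,i=6, bit4=1)
  nb ...##: next=#  (t=0,i=18, bit3=1)
  nb ...#.: next=.  (t=1,i=3, bit2=0)
  nb ....#: next=#  (t=1,i=2, bit1=1)
  nb .....: next=.  (t=1,i=0, bit0=0)
  bits 00001111011000010011001111111010 = 258028538

258028538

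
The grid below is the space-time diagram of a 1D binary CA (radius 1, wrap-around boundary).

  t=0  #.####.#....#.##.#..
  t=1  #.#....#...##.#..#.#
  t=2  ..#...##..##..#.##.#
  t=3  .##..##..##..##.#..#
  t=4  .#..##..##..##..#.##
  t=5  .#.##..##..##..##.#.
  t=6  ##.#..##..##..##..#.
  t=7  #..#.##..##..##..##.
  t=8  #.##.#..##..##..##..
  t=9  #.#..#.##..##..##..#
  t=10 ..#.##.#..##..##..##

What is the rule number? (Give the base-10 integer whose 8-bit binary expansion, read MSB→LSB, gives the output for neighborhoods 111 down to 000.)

14

  [7] ### => .  t=0,i=3
  [6] ##. => .  t=0,i=5
  [5] #.# => .  t=0,i=1
  [4] #.. => .  t=0,i=8
  [3] .## => #  t=0,i=2
  [2] .#. => #  t=0,i=0
  [1] ..# => #  t=0,i=11
  [0] ... => .  t=0,i=9
  bits 00001110 = 14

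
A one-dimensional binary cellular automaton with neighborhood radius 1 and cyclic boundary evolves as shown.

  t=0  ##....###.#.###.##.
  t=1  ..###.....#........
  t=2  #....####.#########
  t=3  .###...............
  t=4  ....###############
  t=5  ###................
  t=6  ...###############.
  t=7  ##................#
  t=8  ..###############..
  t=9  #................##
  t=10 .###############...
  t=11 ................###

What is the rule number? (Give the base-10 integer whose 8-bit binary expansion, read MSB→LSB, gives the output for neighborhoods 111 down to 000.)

  nb ###: next=.  (t=0,i=7, bit7=0)
  nb ##.: next=.  (t=0,i=1, bit6=0)
  nb #.#: next=.  (t=0,i=9, bit5=0)
  nb #..: next=#  (t=0,i=2, bit4=1)
  nb .##: next=.  (t=0,i=0, bit3=0)
  nb .#.: next=#  (t=0,i=10, bit2=1)
  nb ..#: next=.  (t=0,i=5, bit1=0)
  nb ...: next=#  (t=0,i=3, bit0=1)
  bits 00010101 = 21

21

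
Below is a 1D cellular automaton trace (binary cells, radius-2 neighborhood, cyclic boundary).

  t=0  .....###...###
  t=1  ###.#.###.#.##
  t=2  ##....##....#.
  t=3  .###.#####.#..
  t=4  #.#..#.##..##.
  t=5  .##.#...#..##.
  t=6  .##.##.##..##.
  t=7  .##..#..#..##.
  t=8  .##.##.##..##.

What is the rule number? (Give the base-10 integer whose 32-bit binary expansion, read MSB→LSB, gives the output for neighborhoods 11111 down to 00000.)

3516233053

  [31] ##### => #  t=1,i=0
  [30] ####. => #  t=1,i=1
  [29] ###.# => .  t=1,i=2
  [28] ###.. => #  t=0,i=7
  [27] ##.## => .  t=3,i=4
  [26] ##.#. => .  t=1,i=3
  [25] ##..# => .  t=4,i=9
  [24] ##... => #  t=0,i=0
  [23] #.### => #  t=1,i=6
  [22] #.##. => .  t=2,i=0
  [21] #.#.# => .  t=1,i=4
  [20] #.#.. => #  t=3,i=11
  [19] #..## => .  t=4,i=10
  [18] #..#. => #  t=4,i=4
  [17] #...# => .  t=0,i=9
  [16] #.... => #  t=0,i=1
  [15] .#### => .  t=1,i=13
  [14] .###. => #  t=0,i=6
  [13] .##.# => #  t=4,i=12
  [12] .##.. => #  t=2,i=1
  [11] .#.## => .  t=1,i=5
  [10] .#.#. => #  t=4,i=1
  [9] .#..# => .  t=4,i=3
  [8] .#... => #  t=3,i=12
  [7] ..### => .  t=0,i=5
  [6] ..##. => #  t=2,i=6
  [5] ..#.# => .  t=2,i=12
  [4] ..#.. => #  t=5,i=8
  [3] ...## => #  t=0,i=4
  [2] ...#. => #  t=2,i=11
  [1] ....# => .  t=0,i=3
  [0] ..... => #  t=0,i=2
  bits 11010001100101010111010101011101 = 3516233053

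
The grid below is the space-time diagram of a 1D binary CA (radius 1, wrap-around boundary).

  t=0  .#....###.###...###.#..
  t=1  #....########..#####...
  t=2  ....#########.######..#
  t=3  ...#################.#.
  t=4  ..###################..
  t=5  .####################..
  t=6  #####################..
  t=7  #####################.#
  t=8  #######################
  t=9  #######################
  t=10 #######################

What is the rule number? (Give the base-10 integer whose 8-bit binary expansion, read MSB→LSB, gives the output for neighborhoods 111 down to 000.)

234

  [7] ### => #  t=0,i=7
  [6] ##. => #  t=0,i=8
  [5] #.# => #  t=0,i=9
  [4] #.. => .  t=0,i=2
  [3] .## => #  t=0,i=6
  [2] .#. => .  t=0,i=1
  [1] ..# => #  t=0,i=0
  [0] ... => .  t=0,i=3
  bits 11101010 = 234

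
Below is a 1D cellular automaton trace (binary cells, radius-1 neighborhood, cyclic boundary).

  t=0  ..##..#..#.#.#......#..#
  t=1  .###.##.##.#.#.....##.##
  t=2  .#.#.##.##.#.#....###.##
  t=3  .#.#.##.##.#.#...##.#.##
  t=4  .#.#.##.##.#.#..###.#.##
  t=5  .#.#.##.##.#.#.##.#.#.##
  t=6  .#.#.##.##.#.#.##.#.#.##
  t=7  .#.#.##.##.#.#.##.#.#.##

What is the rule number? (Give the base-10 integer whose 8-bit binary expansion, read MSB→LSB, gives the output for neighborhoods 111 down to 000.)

78

  ### -> .   bit 7 = 0  t=1,i=2
  ##. -> #   bit 6 = 1  t=0,i=3
  #.# -> .   bit 5 = 0  t=0,i=10
  #.. -> .   bit 4 = 0  t=0,i=0
  .## -> #   bit 3 = 1  t=0,i=2
  .#. -> #   bit 2 = 1  t=0,i=6
  ..# -> #   bit 1 = 1  t=0,i=1
  ... -> .   bit 0 = 0  t=0,i=15
  bits 01001110 = 78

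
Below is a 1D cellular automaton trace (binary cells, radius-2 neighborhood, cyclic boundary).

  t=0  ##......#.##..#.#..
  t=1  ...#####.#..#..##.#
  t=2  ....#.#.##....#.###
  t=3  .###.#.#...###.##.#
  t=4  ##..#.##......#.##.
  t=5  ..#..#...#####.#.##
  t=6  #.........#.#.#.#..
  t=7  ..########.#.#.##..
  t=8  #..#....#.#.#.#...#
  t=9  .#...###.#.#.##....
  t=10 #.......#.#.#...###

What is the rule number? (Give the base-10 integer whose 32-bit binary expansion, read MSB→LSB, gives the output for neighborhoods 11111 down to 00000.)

  [31] ##### => .  t=1,i=5
  [30] ####. => #  t=1,i=6
  [29] ###.# => .  t=1,i=7
  [28] ###.. => #  t=2,i=18
  [27] ##.## => #  t=3,i=14
  [26] ##.#. => #  t=1,i=8
  [25] ##..# => #  t=0,i=12
  [24] ##... => .  t=0,i=2
  [23] #.### => #  t=2,i=16
  [22] #.##. => .  t=0,i=10
  [21] #.#.# => .  t=2,i=6
  [20] #.#.. => #  t=0,i=16
  [19] #..## => #  t=0,i=18
  [18] #..#. => .  t=0,i=13
  [17] #...# => .  t=1,i=1
  [16] #.... => #  t=0,i=3
  [15] .#### => #  t=1,i=4
  [14] .###. => .  t=2,i=17
  [13] .##.# => #  t=1,i=16
  [12] .##.. => .  t=0,i=1
  [11] .#.## => #  t=0,i=9
  [10] .#.#. => #  t=0,i=15
  [9] .#..# => .  t=0,i=17
  [8] .#... => .  t=1,i=0
  [7] ..### => .  t=1,i=3
  [6] ..##. => .  t=0,i=0
  [5] ..#.# => .  t=0,i=8
  [4] ..#.. => .  t=1,i=12
  [3] ...## => .  t=1,i=2
  [2] ...#. => #  t=0,i=7
  [1] ....# => #  t=0,i=6
  [0] ..... => #  t=0,i=4
  bits 01011110100110011010110000000111 = 1587129351

1587129351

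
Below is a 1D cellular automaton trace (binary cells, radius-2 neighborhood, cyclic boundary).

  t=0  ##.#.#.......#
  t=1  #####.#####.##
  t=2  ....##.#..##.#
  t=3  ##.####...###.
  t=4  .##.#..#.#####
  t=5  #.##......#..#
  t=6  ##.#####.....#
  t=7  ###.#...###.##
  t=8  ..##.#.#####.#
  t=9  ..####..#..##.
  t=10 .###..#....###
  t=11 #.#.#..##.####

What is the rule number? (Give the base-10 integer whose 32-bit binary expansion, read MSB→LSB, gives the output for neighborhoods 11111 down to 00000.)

790754761

  ##### -> .   bit 31 = 0  t=1,i=0
  ####. -> .   bit 30 = 0  t=1,i=3
  ###.# -> #   bit 29 = 1  t=0,i=1
  ###.. -> .   bit 28 = 0  t=3,i=6
  ##.## -> #   bit 27 = 1  t=1,i=5
  ##.#. -> #   bit 26 = 1  t=0,i=2
  ##..# -> #   bit 25 = 1  t=9,i=6
  ##... -> #   bit 24 = 1  t=3,i=7
  #.### -> .   bit 23 = 0  t=1,i=6
  #.##. -> .   bit 22 = 0  t=3,i=0
  #.#.# -> #   bit 21 = 1  t=0,i=3
  #.#.. -> .   bit 20 = 0  t=0,i=5
  #..## -> .   bit 19 = 0  t=2,i=9
  #..#. -> .   bit 18 = 0  t=4,i=6
  #...# -> .   bit 17 = 0  t=3,i=8
  #.... -> #   bit 16 = 1  t=0,i=7
  .#### -> #   bit 15 = 1  t=1,i=7
  .###. -> #   bit 14 = 1  t=0,i=0
  .##.# -> #   bit 13 = 1  t=2,i=5
  .##.. -> #   bit 12 = 1  t=5,i=3
  .#.## -> .   bit 11 = 0  t=4,i=8
  .#.#. -> #   bit 10 = 1  t=0,i=4
  .#..# -> .   bit 9 = 0  t=2,i=8
  .#... -> #   bit 8 = 1  t=0,i=6
  ..### -> #   bit 7 = 1  t=0,i=13
  ..##. -> #   bit 6 = 1  t=2,i=4
  ..#.# -> .   bit 5 = 0  t=4,i=7
  ..#.. -> .   bit 4 = 0  t=5,i=10
  ...## -> #   bit 3 = 1  t=0,i=12
  ...#. -> .   bit 2 = 0  t=5,i=9
  ....# -> .   bit 1 = 0  t=0,i=11
  ..... -> #   bit 0 = 1  t=0,i=8
  bits 00101111001000011111010111001001 = 790754761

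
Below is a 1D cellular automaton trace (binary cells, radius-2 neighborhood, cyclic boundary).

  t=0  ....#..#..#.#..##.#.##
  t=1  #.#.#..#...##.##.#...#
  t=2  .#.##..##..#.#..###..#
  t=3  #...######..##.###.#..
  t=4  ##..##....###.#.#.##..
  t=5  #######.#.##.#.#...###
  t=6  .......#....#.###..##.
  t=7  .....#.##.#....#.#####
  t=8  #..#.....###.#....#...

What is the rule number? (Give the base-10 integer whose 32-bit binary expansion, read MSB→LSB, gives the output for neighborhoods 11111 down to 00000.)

  nb #####: next=.  (t=3,i=6, bit31=0)
  nb ####.: next=.  (t=3,i=8, bit30=0)
  nb ###.#: next=.  (t=3,i=17, bit29=0)
  nb ###..: next=.  (t=2,i=18, bit28=0)
  nb ##.##: next=#  (t=1,i=13, bit27=1)
  nb ##.#.: next=#  (t=0,i=17, bit26=1)
  nb ##..#: next=#  (t=2,i=5, bit25=1)
  nb ##...: next=#  (t=0,i=0, bit24=1)
  nb #.###: next=.  (t=3,i=15, bit23=0)
  nb #.##.: next=.  (t=0,i=20, bit22=0)
  nb #.#.#: next=.  (t=0,i=18, bit21=0)
  nb #.#..: next=#  (t=0,i=12, bit20=1)
  nb #..##: next=#  (t=0,i=14, bit19=1)
  nb #..#.: next=.  (t=0,i=6, bit18=0)
  nb #...#: next=.  (t=1,i=9, bit17=0)
  nb #....: next=.  (t=0,i=1, bit16=0)
  nb .####: next=#  (t=3,i=5, bit15=1)
  nb .###.: next=#  (t=2,i=17, bit14=1)
  nb .##.#: next=.  (t=0,i=16, bit13=0)
  nb .##..: next=#  (t=0,i=21, bit12=1)
  nb .#.##: next=.  (t=0,i=19, bit11=0)
  nb .#.#.: next=#  (t=0,i=11, bit10=1)
  nb .#..#: next=.  (t=0,i=5, bit9=0)
  nb .#...: next=#  (t=1,i=8, bit8=1)
  nb ..###: next=#  (t=2,i=16, bit7=1)
  nb ..##.: next=#  (t=0,i=15, bit6=1)
  nb ..#.#: next=.  (t=0,i=10, bit5=0)
  nb ..#..: next=#  (t=0,i=4, bit4=1)
  nb ...##: next=.  (t=1,i=10, bit3=0)
  nb ...#.: next=.  (t=0,i=3, bit2=0)
  nb ....#: next=#  (t=0,i=2, bit1=1)
  nb .....: next=.  (t=6,i=1, bit0=0)
  bits 00001111000110001101010111010010 = 253285842

253285842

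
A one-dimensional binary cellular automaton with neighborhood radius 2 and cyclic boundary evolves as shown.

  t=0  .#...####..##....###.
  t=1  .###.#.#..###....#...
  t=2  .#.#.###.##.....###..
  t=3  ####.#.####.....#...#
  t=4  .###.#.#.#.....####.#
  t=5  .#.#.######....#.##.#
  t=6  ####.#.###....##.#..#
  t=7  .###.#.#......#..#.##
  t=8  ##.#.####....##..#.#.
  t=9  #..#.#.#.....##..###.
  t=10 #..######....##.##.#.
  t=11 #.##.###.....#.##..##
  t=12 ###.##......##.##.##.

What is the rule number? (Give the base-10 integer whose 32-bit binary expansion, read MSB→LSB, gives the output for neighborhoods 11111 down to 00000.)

  [31] ##### => #  t=3,i=1
  [30] ####. => #  t=0,i=7
  [29] ###.# => #  t=1,i=3
  [28] ###.. => .  t=0,i=8
  [27] ##.## => #  t=2,i=8
  [26] ##.#. => .  t=1,i=4
  [25] ##..# => .  t=0,i=9
  [24] ##... => .  t=0,i=13
  [23] #.### => #  t=2,i=5
  [22] #.##. => #  t=2,i=9
  [21] #.#.# => #  t=1,i=5
  [20] #.#.. => #  t=1,i=7
  [19] #..## => #  t=0,i=10
  [18] #..#. => .  t=0,i=0
  [17] #...# => #  t=0,i=3
  [16] #.... => .  t=0,i=14
  [15] .#### => .  t=0,i=6
  [14] .###. => .  t=0,i=18
  [13] .##.# => .  t=5,i=18
  [12] .##.. => #  t=0,i=12
  [11] .#.## => .  t=2,i=4
  [10] .#.#. => #  t=1,i=6
  [9] .#..# => .  t=1,i=8
  [8] .#... => #  t=0,i=2
  [7] ..### => #  t=0,i=5
  [6] ..##. => #  t=0,i=11
  [5] ..#.# => #  t=2,i=1
  [4] ..#.. => #  t=0,i=1
  [3] ...## => .  t=0,i=4
  [2] ...#. => #  t=1,i=16
  [1] ....# => .  t=0,i=15
  [0] ..... => .  t=2,i=13
  bits 11101000111110100001010111110100 = 3908703732

3908703732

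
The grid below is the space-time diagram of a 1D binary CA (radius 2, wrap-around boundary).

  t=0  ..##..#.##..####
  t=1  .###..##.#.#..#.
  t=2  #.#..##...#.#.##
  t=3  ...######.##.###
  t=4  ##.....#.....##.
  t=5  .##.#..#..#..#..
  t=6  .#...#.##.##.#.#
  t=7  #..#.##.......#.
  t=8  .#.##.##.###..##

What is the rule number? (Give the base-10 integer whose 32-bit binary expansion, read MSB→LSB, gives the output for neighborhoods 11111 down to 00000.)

1099587185

  #####|.  b31=0 t=3,i=5
  ####.|#  b30=1 t=0,i=14
  ###.#|.  b29=0 t=2,i=0
  ###..|.  b28=0 t=0,i=15
  ##.##|.  b27=0 t=3,i=9
  ##.#.|.  b26=0 t=1,i=8
  ##..#|.  b25=0 t=0,i=0
  ##...|#  b24=1 t=2,i=7
  #.###|#  b23=1 t=2,i=14
  #.##.|.  b22=0 t=0,i=8
  #.#.#|.  b21=0 t=1,i=9
  #.#..|.  b20=0 t=1,i=11
  #..##|#  b19=1 t=0,i=1
  #..#.|.  b18=0 t=0,i=5
  #...#|#  b17=1 t=2,i=8
  #....|.  b16=0 t=4,i=3
  .####|.  b15=0 t=0,i=13
  .###.|#  b14=1 t=1,i=2
  .##.#|.  b13=0 t=1,i=7
  .##..|#  b12=1 t=0,i=3
  .#.##|#  b11=1 t=0,i=7
  .#.#.|#  b10=1 t=1,i=10
  .#..#|#  b9=1 t=1,i=12
  .#...|.  b8=0 t=4,i=8
  ..###|.  b7=0 t=0,i=12
  ..##.|#  b6=1 t=0,i=2
  ..#.#|#  b5=1 t=0,i=6
  ..#..|#  b4=1 t=1,i=14
  ...##|.  b3=0 t=3,i=2
  ...#.|.  b2=0 t=2,i=9
  ....#|.  b1=0 t=4,i=5
  .....|#  b0=1 t=4,i=4
  bits 01000001100010100101111001110001 = 1099587185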